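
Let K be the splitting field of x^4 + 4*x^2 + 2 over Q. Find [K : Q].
4

The degree of the splitting field over Q equals the order of the Galois group, so first determine the group. The polynomial is an irreducible quartic over Q and its discriminant is 2048, which is not a perfect square, so the Galois group is not contained in A_4. The resolvent cubic y^3 - 4*y^2 - 8*y + 32 has exactly one rational root, so the Galois group is C_4 or D_4. The quartic becomes reducible over Q(sqrt(disc)), so the group is C_4. The Galois group C_4 (4T1) has order 4, so the splitting field has degree 4 over Q.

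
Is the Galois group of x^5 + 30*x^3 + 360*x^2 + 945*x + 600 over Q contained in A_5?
The polynomial is irreducible of degree 5 over Q. Its discriminant is 2055418675200000, which is not a perfect square. A Galois group lies in the alternating group exactly when the discriminant is a square in Q, so the Galois group (F_20) is not contained in A_5.

No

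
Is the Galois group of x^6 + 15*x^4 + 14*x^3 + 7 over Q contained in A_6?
The polynomial is irreducible of degree 6 over Q. Its discriminant is -5217636731328, which is not a perfect square. A Galois group lies in the alternating group exactly when the discriminant is a square in Q, so the Galois group (PGL(2,5)) is not contained in A_6.

No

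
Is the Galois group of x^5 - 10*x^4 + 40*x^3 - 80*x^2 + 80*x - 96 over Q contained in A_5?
No

The polynomial is irreducible of degree 5 over Q. Its discriminant is 52428800000, which is not a perfect square. A Galois group lies in the alternating group exactly when the discriminant is a square in Q, so the Galois group (F_20) is not contained in A_5.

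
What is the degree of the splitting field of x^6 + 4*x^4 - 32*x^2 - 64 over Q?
12

The degree of the splitting field over Q equals the order of the Galois group, so first determine the group. The polynomial f is an irreducible sextic over Q, so G = Gal(f/Q) is one of the 16 transitive subgroups 6T1, ..., 6T16 of S_6. The discriminant of f is 164995463643136 = 12845056^2, a perfect square, so G is contained in A_6. The transitive groups of degree 6 contained in A_6 are: A_4 (6T4, order 12), S_4 (6T7, order 24), (C_3 x C_3) : C_4 (6T10, order 36), PSL(2,5) (6T12, order 60), A_6 (6T15, order 360). By Dedekind's theorem, for a prime p not dividing disc(f) the degrees of the irreducible factors of f mod p form the cycle type of an element of G. Factoring f modulo the 33 such primes p <= 149 (skipping 2, 7, which divide the discriminant), each new pattern first appears at: mod 3: f = (x^3 + 2x + 1)(x^3 + 2x + 2), pattern 3+3; mod 13: f = (x + 1)(x + 12)(x^2 + 7)(x^2 + 11), pattern 2+2+1+1. No other pattern occurs in this range, so the set of observed cycle types is {3+3, 2+2+1+1}. The candidates containing elements of all these cycle types are A_4 (6T4) of order 12, S_4 (6T7) of order 24, (C_3 x C_3) : C_4 (6T10) of order 36, PSL(2,5) (6T12) of order 60, A_6 (6T15) of order 360; the others are excluded. The observed types are precisely the cycle types that occur in A_4 (6T4) (apart from the identity). Each of the other remaining candidates has further cycle types, and by the Chebotarev density theorem the matching factorization patterns would occur for a proportion of primes equal to their share of the group: S_4 (6T7) additionally contains elements of type 4+2 (6 of its 24 elements, about 25% of primes); (C_3 x C_3) : C_4 (6T10) additionally contains elements of type 4+2, 3+1+1+1 (22 of its 36 elements, about 61% of primes); PSL(2,5) (6T12) additionally contains elements of type 5+1 (24 of its 60 elements, about 40% of primes); A_6 (6T15) additionally contains elements of type 5+1, 4+2, 3+1+1+1 (274 of its 360 elements, about 76% of primes). None of the 33 primes tested shows any such pattern (for each of these groups the chance of that is below 10^-4), which rules them out. Hence G = A_4 (6T4), of order 12. The Galois group A_4 (6T4) has order 12, so the splitting field has degree 12 over Q.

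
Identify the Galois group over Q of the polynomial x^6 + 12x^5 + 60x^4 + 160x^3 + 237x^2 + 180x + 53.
The polynomial f is an irreducible sextic over Q, so G = Gal(f/Q) is one of the 16 transitive subgroups 6T1, ..., 6T16 of S_6. The discriminant of f is -419904, which is not a perfect square, so G is not contained in A_6. The transitive groups of degree 6 not contained in A_6 are: C_6 (6T1, order 6), S_3 (6T2, order 6), D_6 (6T3, order 12), C_3 x S_3 (6T5, order 18), A_4 x C_2 (6T6, order 24), S_4 (6T8, order 24), S_3 x S_3 (6T9, order 36), S_4 x C_2 (6T11, order 48), (S_3 x S_3) : C_2 (6T13, order 72), PGL(2,5) (6T14, order 120), S_6 (6T16, order 720). By Dedekind's theorem, for a prime p not dividing disc(f) the degrees of the irreducible factors of f mod p form the cycle type of an element of G. Factoring f modulo the 33 such primes p <= 149 (skipping 2, 3, which divide the discriminant), each new pattern first appears at: mod 5: f = (x^3 + 3x^2 + 2x + 3)(x^3 + 4x^2 + x + 1), pattern 3+3; mod 7: f = (x^6 + 5x^5 + 4x^4 + 6x^3 + 6x^2 + 5x + 4), pattern 6; mod 17: f = (x + 10)(x + 11)(x^2 + 4x + 7)(x^2 + 4x + 14), pattern 2+2+1+1; mod 19: f = (x + 5)(x + 10)(x + 13)(x + 18)(x^2 + 4x + 1), pattern 2+1+1+1+1; mod 71: f = (x^2 + 4x + 20)(x^2 + 4x + 29)(x^2 + 4x + 34), pattern 2+2+2. No other pattern occurs in this range, so the set of observed cycle types is {3+3, 6, 2+2+1+1, 2+1+1+1+1, 2+2+2}. The candidates containing elements of all these cycle types are A_4 x C_2 (6T6) of order 24, S_4 x C_2 (6T11) of order 48, (S_3 x S_3) : C_2 (6T13) of order 72, S_6 (6T16) of order 720; the others are excluded. The observed types are precisely the cycle types that occur in A_4 x C_2 (6T6) (apart from the identity). Each of the other remaining candidates has further cycle types, and by the Chebotarev density theorem the matching factorization patterns would occur for a proportion of primes equal to their share of the group: S_4 x C_2 (6T11) additionally contains elements of type 4+2, 4+1+1 (12 of its 48 elements, about 25% of primes); (S_3 x S_3) : C_2 (6T13) additionally contains elements of type 4+2, 3+2+1, 3+1+1+1 (34 of its 72 elements, about 47% of primes); S_6 (6T16) additionally contains elements of type 5+1, 4+2, 4+1+1, 3+2+1, 3+1+1+1 (484 of its 720 elements, about 67% of primes). None of the 33 primes tested shows any such pattern (for each of these groups the chance of that is below 10^-4), which rules them out. Hence G = A_4 x C_2 (6T6), of order 24.

6T6: A_4 x C_2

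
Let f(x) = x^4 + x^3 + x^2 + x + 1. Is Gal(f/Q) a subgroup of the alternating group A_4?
The polynomial is irreducible of degree 4 over Q. Its discriminant is 125, which is not a perfect square. A Galois group lies in the alternating group exactly when the discriminant is a square in Q, so the Galois group (C_4) is not contained in A_4.

No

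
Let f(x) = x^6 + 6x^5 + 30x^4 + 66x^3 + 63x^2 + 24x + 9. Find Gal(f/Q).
PGL(2,5) (order 120)

The polynomial f is an irreducible sextic over Q, so G = Gal(f/Q) is one of the 16 transitive subgroups 6T1, ..., 6T16 of S_6. The discriminant of f is -5217636731328, which is not a perfect square, so G is not contained in A_6. The transitive groups of degree 6 not contained in A_6 are: C_6 (6T1, order 6), S_3 (6T2, order 6), D_6 (6T3, order 12), C_3 x S_3 (6T5, order 18), A_4 x C_2 (6T6, order 24), S_4 (6T8, order 24), S_3 x S_3 (6T9, order 36), S_4 x C_2 (6T11, order 48), (S_3 x S_3) : C_2 (6T13, order 72), PGL(2,5) (6T14, order 120), S_6 (6T16, order 720). By Dedekind's theorem, for a prime p not dividing disc(f) the degrees of the irreducible factors of f mod p form the cycle type of an element of G. Factoring f modulo the 21 such primes p <= 89 (skipping 2, 3, 7, which divide the discriminant), each new pattern first appears at: mod 5: f = (x^6 + x^5 + x^3 + 3x^2 + 4x + 4), pattern 6; mod 11: f = (x + 9)(x^5 + 8x^4 + 2x^3 + 4x^2 + 5x + 1), pattern 5+1; mod 13: f = (x + 9)(x + 11)(x^4 + 12x^3 + 3x^2 + x + 6), pattern 4+1+1; mod 23: f = (x + 11)(x + 13)(x^2 + 8x + 5)(x^2 + 20x + 16), pattern 2+2+1+1; mod 43: f = (x^3 + 8x^2 + 22x + 11)(x^3 + 41x^2 + 24x + 36), pattern 3+3; mod 61: f = (x^2 + 23x + 1)(x^2 + 47x + 43)(x^2 + 58x + 30), pattern 2+2+2. No other pattern occurs in this range, so the set of observed cycle types is {6, 5+1, 4+1+1, 2+2+1+1, 3+3, 2+2+2}. The candidates containing elements of all these cycle types are PGL(2,5) (6T14) of order 120, S_6 (6T16) of order 720; the others are excluded. The observed types are precisely the cycle types that occur in PGL(2,5) (6T14) (apart from the identity). Each of the other remaining candidates has further cycle types, and by the Chebotarev density theorem the matching factorization patterns would occur for a proportion of primes equal to their share of the group: S_6 (6T16) additionally contains elements of type 4+2, 3+2+1, 3+1+1+1, 2+1+1+1+1 (265 of its 720 elements, about 37% of primes). None of the 21 primes tested shows any such pattern (for each of these groups the chance of that is below 10^-4), which rules them out. Hence G = PGL(2,5) (6T14), of order 120.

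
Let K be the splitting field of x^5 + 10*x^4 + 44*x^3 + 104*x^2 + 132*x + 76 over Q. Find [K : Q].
The degree of the splitting field over Q equals the order of the Galois group, so first determine the group. The polynomial f is an irreducible quintic over Q, so G = Gal(f/Q) is a transitive subgroup of S_5: one of C_5 (5T1, order 5), D_5 (5T2, order 10), F_20 (5T3, order 20), A_5 (5T4, order 60) or S_5 (5T5, order 120). The discriminant of f is 931072, which is not a perfect square, so G is not contained in A_5. The transitive groups of degree 5 not contained in A_5 are: F_20 (5T3, order 20), S_5 (5T5, order 120). By Dedekind's theorem, for a prime p not dividing disc(f) the degrees of the irreducible factors of f mod p form the cycle type of an element of G. Factoring f modulo the 5 such primes p <= 13 (skipping 2, which divides the discriminant), each new pattern first appears at: mod 3: f = (x^5 + x^4 + 2x^3 + 2x^2 + 1), pattern 5; mod 5: f = (x + 3)(x^4 + 2x^3 + 3x^2 + 2), pattern 4+1; mod 13: f = (x + 1)(x + 11)(x^3 + 11x^2 + 5x + 1), pattern 3+1+1. No other pattern occurs in this range, so the set of observed cycle types is {5, 4+1, 3+1+1}. Among the candidates above, the only group containing elements of all these cycle types is S_5 (5T5) — F_20 (5T3) lacks at least one of them. Hence G = S_5 (5T5), of order 120. The Galois group S_5 (5T5) has order 120, so the splitting field has degree 120 over Q.

120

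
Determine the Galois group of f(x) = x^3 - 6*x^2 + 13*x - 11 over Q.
S_3 (also written S3)

The polynomial is an irreducible cubic over Q and its discriminant is -31, which is not a perfect square. For an irreducible cubic, a non-square discriminant gives Galois group S_3.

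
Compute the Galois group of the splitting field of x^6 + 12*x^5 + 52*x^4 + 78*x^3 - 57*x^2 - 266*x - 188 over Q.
The polynomial f is an irreducible sextic over Q, so G = Gal(f/Q) is one of the 16 transitive subgroups 6T1, ..., 6T16 of S_6. The discriminant of f is 454513278976 = 674176^2, a perfect square, so G is contained in A_6. The transitive groups of degree 6 contained in A_6 are: A_4 (6T4, order 12), S_4 (6T7, order 24), (C_3 x C_3) : C_4 (6T10, order 36), PSL(2,5) (6T12, order 60), A_6 (6T15, order 360). By Dedekind's theorem, for a prime p not dividing disc(f) the degrees of the irreducible factors of f mod p form the cycle type of an element of G. Factoring f modulo the 79 such primes p <= 421 (skipping 2, 23, 229, which divide the discriminant), each new pattern first appears at: mod 3: f = (x^3 + x^2 + 2)(x^3 + 2x^2 + 2x + 2), pattern 3+3; mod 7: f = (x^2 + 5x + 5)(x^4 + 5x^2 + 4x + 3), pattern 4+2; mod 29: f = (x + 11)(x + 19)(x^2 + 3x + 12)(x^2 + 8x + 28), pattern 2+2+1+1; mod 193: f = (x + 47)(x + 66)(x + 98)(x + 111)(x + 131)(x + 138), pattern 1+1+1+1+1+1. No other pattern occurs in this range, so the set of observed cycle types is {3+3, 4+2, 2+2+1+1, 1+1+1+1+1+1}. The candidates containing elements of all these cycle types are S_4 (6T7) of order 24, (C_3 x C_3) : C_4 (6T10) of order 36, A_6 (6T15) of order 360; the others are excluded. The observed types are precisely the cycle types that occur in S_4 (6T7). Each of the other remaining candidates has further cycle types, and by the Chebotarev density theorem the matching factorization patterns would occur for a proportion of primes equal to their share of the group: (C_3 x C_3) : C_4 (6T10) additionally contains elements of type 3+1+1+1 (4 of its 36 elements, about 11% of primes); A_6 (6T15) additionally contains elements of type 5+1, 3+1+1+1 (184 of its 360 elements, about 51% of primes). None of the 79 primes tested shows any such pattern (for each of these groups the chance of that is below 10^-4), which rules them out. Hence G = S_4 (6T7), of order 24.

S_4 (also written S4+)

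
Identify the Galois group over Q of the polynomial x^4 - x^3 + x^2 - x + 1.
The polynomial is an irreducible quartic over Q and its discriminant is 125, which is not a perfect square, so the Galois group is not contained in A_4. The resolvent cubic y^3 - y^2 - 3*y + 2 has exactly one rational root, so the Galois group is C_4 or D_4. The quartic becomes reducible over Q(sqrt(disc)), so the group is C_4.

C_4 (also written C4)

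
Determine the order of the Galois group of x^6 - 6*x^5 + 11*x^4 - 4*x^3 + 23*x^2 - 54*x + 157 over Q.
24

The degree of the splitting field over Q equals the order of the Galois group, so first determine the group. The polynomial f is an irreducible sextic over Q, so G = Gal(f/Q) is one of the 16 transitive subgroups 6T1, ..., 6T16 of S_6. The discriminant of f is -5497558138880000, which is not a perfect square, so G is not contained in A_6. The transitive groups of degree 6 not contained in A_6 are: C_6 (6T1, order 6), S_3 (6T2, order 6), D_6 (6T3, order 12), C_3 x S_3 (6T5, order 18), A_4 x C_2 (6T6, order 24), S_4 (6T8, order 24), S_3 x S_3 (6T9, order 36), S_4 x C_2 (6T11, order 48), (S_3 x S_3) : C_2 (6T13, order 72), PGL(2,5) (6T14, order 120), S_6 (6T16, order 720). By Dedekind's theorem, for a prime p not dividing disc(f) the degrees of the irreducible factors of f mod p form the cycle type of an element of G. Factoring f modulo the 22 such primes p <= 89 (skipping 2, 5, which divide the discriminant), each new pattern first appears at: mod 3: f = (x^3 + x^2 + x + 2)(x^3 + 2x^2 + 2x + 2), pattern 3+3; mod 7: f = (x^2 + 2)(x^2 + 3x + 6)(x^2 + 5x + 2), pattern 2+2+2; mod 13: f = (x + 4)(x + 7)(x^4 + 9x^3 + x^2 + 6x + 7), pattern 4+1+1; mod 43: f = (x + 18)(x + 23)(x^2 + 41x + 17)(x^2 + 41x + 41), pattern 2+2+1+1. No other pattern occurs in this range, so the set of observed cycle types is {3+3, 2+2+2, 4+1+1, 2+2+1+1}. The candidates containing elements of all these cycle types are S_4 (6T8) of order 24, S_4 x C_2 (6T11) of order 48, PGL(2,5) (6T14) of order 120, S_6 (6T16) of order 720; the others are excluded. The observed types are precisely the cycle types that occur in S_4 (6T8) (apart from the identity). Each of the other remaining candidates has further cycle types, and by the Chebotarev density theorem the matching factorization patterns would occur for a proportion of primes equal to their share of the group: S_4 x C_2 (6T11) additionally contains elements of type 6, 4+2, 2+1+1+1+1 (17 of its 48 elements, about 35% of primes); PGL(2,5) (6T14) additionally contains elements of type 6, 5+1 (44 of its 120 elements, about 37% of primes); S_6 (6T16) additionally contains elements of type 6, 5+1, 4+2, 3+2+1, 3+1+1+1, 2+1+1+1+1 (529 of its 720 elements, about 73% of primes). None of the 22 primes tested shows any such pattern (for each of these groups the chance of that is below 10^-4), which rules them out. Hence G = S_4 (6T8), of order 24. The Galois group S_4 (6T8) has order 24, so the splitting field has degree 24 over Q.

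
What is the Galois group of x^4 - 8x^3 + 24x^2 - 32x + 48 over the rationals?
D_4

The polynomial is an irreducible quartic over Q and its discriminant is 8388608, which is not a perfect square, so the Galois group is not contained in A_4. The resolvent cubic y^3 - 24*y^2 + 64*y + 512 has exactly one rational root, so the Galois group is C_4 or D_4. The quartic remains irreducible over Q(sqrt(disc)), so the group is D_4.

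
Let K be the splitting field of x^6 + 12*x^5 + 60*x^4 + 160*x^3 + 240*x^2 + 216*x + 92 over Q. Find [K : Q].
360

The degree of the splitting field over Q equals the order of the Galois group, so first determine the group. The polynomial f is an irreducible sextic over Q, so G = Gal(f/Q) is one of the 16 transitive subgroups 6T1, ..., 6T16 of S_6. The discriminant of f is 746496000000 = 864000^2, a perfect square, so G is contained in A_6. The transitive groups of degree 6 contained in A_6 are: A_4 (6T4, order 12), S_4 (6T7, order 24), (C_3 x C_3) : C_4 (6T10, order 36), PSL(2,5) (6T12, order 60), A_6 (6T15, order 360). By Dedekind's theorem, for a prime p not dividing disc(f) the degrees of the irreducible factors of f mod p form the cycle type of an element of G. Factoring f modulo the 6 such primes p <= 23 (skipping 2, 3, 5, which divide the discriminant), each new pattern first appears at: mod 7: f = (x + 5)(x^5 + 4x^3 + 2x + 3), pattern 5+1; mod 23: f = (x)(x + 9)(x + 14)(x^3 + 12x^2 + 3x + 5), pattern 3+1+1+1. No other pattern occurs in this range, so the set of observed cycle types is {5+1, 3+1+1+1}. Among the candidates above, the only group containing elements of all these cycle types is A_6 (6T15) — each of A_4 (6T4), S_4 (6T7), (C_3 x C_3) : C_4 (6T10), PSL(2,5) (6T12) lacks at least one of them. Hence G = A_6 (6T15), of order 360. The Galois group A_6 (6T15) has order 360, so the splitting field has degree 360 over Q.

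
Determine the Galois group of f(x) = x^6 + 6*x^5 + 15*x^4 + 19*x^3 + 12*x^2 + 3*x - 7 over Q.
The polynomial f is an irreducible sextic over Q, so G = Gal(f/Q) is one of the 16 transitive subgroups 6T1, ..., 6T16 of S_6. The discriminant of f is 871199469, which is not a perfect square, so G is not contained in A_6. The transitive groups of degree 6 not contained in A_6 are: C_6 (6T1, order 6), S_3 (6T2, order 6), D_6 (6T3, order 12), C_3 x S_3 (6T5, order 18), A_4 x C_2 (6T6, order 24), S_4 (6T8, order 24), S_3 x S_3 (6T9, order 36), S_4 x C_2 (6T11, order 48), (S_3 x S_3) : C_2 (6T13, order 72), PGL(2,5) (6T14, order 120), S_6 (6T16, order 720). By Dedekind's theorem, for a prime p not dividing disc(f) the degrees of the irreducible factors of f mod p form the cycle type of an element of G. Factoring f modulo the 16 such primes p <= 67 (skipping 3, 7, 29, which divide the discriminant), each new pattern first appears at: mod 2: f = (x^6 + x^4 + x^3 + x + 1), pattern 6; mod 5: f = (x + 2)(x + 3)(x^2 + 3)(x^2 + x + 1), pattern 2+2+1+1; mod 13: f = (x + 3)(x + 6)(x + 7)(x^3 + 3x^2 + 3x + 5), pattern 3+1+1+1; mod 19: f = (x^2 + 12x + 7)(x^2 + 15x + 8)(x^2 + 17x + 7), pattern 2+2+2; mod 67: f = (x^3 + 3x^2 + 3x + 19)(x^3 + 3x^2 + 3x + 49), pattern 3+3. No other pattern occurs in this range, so the set of observed cycle types is {6, 2+2+1+1, 3+1+1+1, 2+2+2, 3+3}. The candidates containing elements of all these cycle types are S_3 x S_3 (6T9) of order 36, (S_3 x S_3) : C_2 (6T13) of order 72, S_6 (6T16) of order 720; the others are excluded. The observed types are precisely the cycle types that occur in S_3 x S_3 (6T9) (apart from the identity). Each of the other remaining candidates has further cycle types, and by the Chebotarev density theorem the matching factorization patterns would occur for a proportion of primes equal to their share of the group: (S_3 x S_3) : C_2 (6T13) additionally contains elements of type 4+2, 3+2+1, 2+1+1+1+1 (36 of its 72 elements, about 50% of primes); S_6 (6T16) additionally contains elements of type 5+1, 4+2, 4+1+1, 3+2+1, 2+1+1+1+1 (459 of its 720 elements, about 64% of primes). None of the 16 primes tested shows any such pattern (for each of these groups the chance of that is below 10^-4), which rules them out. Hence G = S_3 x S_3 (6T9), of order 36.

S_3 x S_3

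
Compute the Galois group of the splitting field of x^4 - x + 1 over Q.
The polynomial is an irreducible quartic over Q and its discriminant is 229, which is not a perfect square, so the Galois group is not contained in A_4. The resolvent cubic y^3 - 4*y - 1 is irreducible over Q. An irreducible resolvent with non-square discriminant gives S_4.

S_4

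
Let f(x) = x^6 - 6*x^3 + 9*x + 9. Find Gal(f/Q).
(S_3 x S_3) : C_2

The polynomial f is an irreducible sextic over Q, so G = Gal(f/Q) is one of the 16 transitive subgroups 6T1, ..., 6T16 of S_6. The discriminant of f is -6604217307, which is not a perfect square, so G is not contained in A_6. The transitive groups of degree 6 not contained in A_6 are: C_6 (6T1, order 6), S_3 (6T2, order 6), D_6 (6T3, order 12), C_3 x S_3 (6T5, order 18), A_4 x C_2 (6T6, order 24), S_4 (6T8, order 24), S_3 x S_3 (6T9, order 36), S_4 x C_2 (6T11, order 48), (S_3 x S_3) : C_2 (6T13, order 72), PGL(2,5) (6T14, order 120), S_6 (6T16, order 720). By Dedekind's theorem, for a prime p not dividing disc(f) the degrees of the irreducible factors of f mod p form the cycle type of an element of G. Factoring f modulo the 28 such primes p <= 127 (skipping 3, 17, 43, which divide the discriminant), each new pattern first appears at: mod 2: f = (x^6 + x + 1), pattern 6; mod 7: f = (x + 1)(x^2 + 4x + 1)(x^3 + 2x^2 + 6x + 2), pattern 3+2+1; mod 11: f = (x^2 + 4)(x^4 + 7x^2 + 5x + 5), pattern 4+2; mod 13: f = (x + 9)(x + 12)(x^2 + 8x + 9)(x^2 + 10x + 10), pattern 2+2+1+1; mod 61: f = (x + 4)(x + 14)(x + 16)(x + 39)(x^2 + 49x + 60), pattern 2+1+1+1+1; mod 97: f = (x + 3)(x + 47)(x + 73)(x^3 + 71x^2 + 86x + 89), pattern 3+1+1+1; mod 113: f = (x^2 + 7x + 64)(x^2 + 109x + 100)(x^2 + 110x + 99), pattern 2+2+2; mod 127: f = (x^3 + 39x^2 + 67x + 70)(x^3 + 88x^2 + 57x + 60), pattern 3+3. No other pattern occurs in this range, so the set of observed cycle types is {6, 3+2+1, 4+2, 2+2+1+1, 2+1+1+1+1, 3+1+1+1, 2+2+2, 3+3}. The candidates containing elements of all these cycle types are (S_3 x S_3) : C_2 (6T13) of order 72, S_6 (6T16) of order 720; the others are excluded. The observed types are precisely the cycle types that occur in (S_3 x S_3) : C_2 (6T13) (apart from the identity). Each of the other remaining candidates has further cycle types, and by the Chebotarev density theorem the matching factorization patterns would occur for a proportion of primes equal to their share of the group: S_6 (6T16) additionally contains elements of type 5+1, 4+1+1 (234 of its 720 elements, about 32% of primes). None of the 28 primes tested shows any such pattern (for each of these groups the chance of that is below 10^-4), which rules them out. Hence G = (S_3 x S_3) : C_2 (6T13), of order 72.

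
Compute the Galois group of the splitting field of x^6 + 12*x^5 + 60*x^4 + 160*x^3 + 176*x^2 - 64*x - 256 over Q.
The polynomial f is an irreducible sextic over Q, so G = Gal(f/Q) is one of the 16 transitive subgroups 6T1, ..., 6T16 of S_6. The discriminant of f is 3603718079512576 = 60030976^2, a perfect square, so G is contained in A_6. The transitive groups of degree 6 contained in A_6 are: A_4 (6T4, order 12), S_4 (6T7, order 24), (C_3 x C_3) : C_4 (6T10, order 36), PSL(2,5) (6T12, order 60), A_6 (6T15, order 360). By Dedekind's theorem, for a prime p not dividing disc(f) the degrees of the irreducible factors of f mod p form the cycle type of an element of G. Factoring f modulo the 79 such primes p <= 419 (skipping 2, 229, which divide the discriminant), each new pattern first appears at: mod 3: f = (x^3 + x^2 + 2)(x^3 + 2x^2 + x + 1), pattern 3+3; mod 7: f = (x^2 + 4x + 6)(x^4 + x^3 + x^2 + 3x + 4), pattern 4+2; mod 23: f = (x + 7)(x + 20)(x^2 + 2x + 3)(x^2 + 6x + 11), pattern 2+2+1+1; mod 193: f = (x + 9)(x + 15)(x + 21)(x + 176)(x + 182)(x + 188), pattern 1+1+1+1+1+1. No other pattern occurs in this range, so the set of observed cycle types is {3+3, 4+2, 2+2+1+1, 1+1+1+1+1+1}. The candidates containing elements of all these cycle types are S_4 (6T7) of order 24, (C_3 x C_3) : C_4 (6T10) of order 36, A_6 (6T15) of order 360; the others are excluded. The observed types are precisely the cycle types that occur in S_4 (6T7). Each of the other remaining candidates has further cycle types, and by the Chebotarev density theorem the matching factorization patterns would occur for a proportion of primes equal to their share of the group: (C_3 x C_3) : C_4 (6T10) additionally contains elements of type 3+1+1+1 (4 of its 36 elements, about 11% of primes); A_6 (6T15) additionally contains elements of type 5+1, 3+1+1+1 (184 of its 360 elements, about 51% of primes). None of the 79 primes tested shows any such pattern (for each of these groups the chance of that is below 10^-4), which rules them out. Hence G = S_4 (6T7), of order 24.

S_4, S_4(6d), the S_4-action on 6 points inside A_6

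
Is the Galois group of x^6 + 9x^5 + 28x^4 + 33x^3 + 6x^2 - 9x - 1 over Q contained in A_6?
No

The polynomial is irreducible of degree 6 over Q. Its discriminant is 810448, which is not a perfect square. A Galois group lies in the alternating group exactly when the discriminant is a square in Q, so the Galois group (S_3) is not contained in A_6.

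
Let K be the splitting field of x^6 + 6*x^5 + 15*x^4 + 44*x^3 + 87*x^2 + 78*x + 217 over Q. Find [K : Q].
18

The degree of the splitting field over Q equals the order of the Galois group, so first determine the group. The polynomial f is an irreducible sextic over Q, so G = Gal(f/Q) is one of the 16 transitive subgroups 6T1, ..., 6T16 of S_6. The discriminant of f is -190210142896128, which is not a perfect square, so G is not contained in A_6. The transitive groups of degree 6 not contained in A_6 are: C_6 (6T1, order 6), S_3 (6T2, order 6), D_6 (6T3, order 12), C_3 x S_3 (6T5, order 18), A_4 x C_2 (6T6, order 24), S_4 (6T8, order 24), S_3 x S_3 (6T9, order 36), S_4 x C_2 (6T11, order 48), (S_3 x S_3) : C_2 (6T13, order 72), PGL(2,5) (6T14, order 120), S_6 (6T16, order 720). By Dedekind's theorem, for a prime p not dividing disc(f) the degrees of the irreducible factors of f mod p form the cycle type of an element of G. Factoring f modulo the 33 such primes p <= 149 (skipping 2, 3, which divide the discriminant), each new pattern first appears at: mod 5: f = (x^6 + x^5 + 4x^3 + 2x^2 + 3x + 2), pattern 6; mod 7: f = (x)(x + 4)(x + 6)(x^3 + 3x^2 + 3x + 5), pattern 3+1+1+1; mod 17: f = (x^2 + 10)(x^2 + 11x + 4)(x^2 + 12x + 5), pattern 2+2+2; mod 19: f = (x^3 + 3x^2 + 3x + 10)(x^3 + 3x^2 + 3x + 16), pattern 3+3; mod 73: f = (x + 12)(x + 14)(x + 16)(x + 30)(x + 32)(x + 48), pattern 1+1+1+1+1+1. No other pattern occurs in this range, so the set of observed cycle types is {6, 3+1+1+1, 2+2+2, 3+3, 1+1+1+1+1+1}. The candidates containing elements of all these cycle types are C_3 x S_3 (6T5) of order 18, S_3 x S_3 (6T9) of order 36, (S_3 x S_3) : C_2 (6T13) of order 72, S_6 (6T16) of order 720; the others are excluded. The observed types are precisely the cycle types that occur in C_3 x S_3 (6T5). Each of the other remaining candidates has further cycle types, and by the Chebotarev density theorem the matching factorization patterns would occur for a proportion of primes equal to their share of the group: S_3 x S_3 (6T9) additionally contains elements of type 2+2+1+1 (9 of its 36 elements, about 25% of primes); (S_3 x S_3) : C_2 (6T13) additionally contains elements of type 4+2, 3+2+1, 2+2+1+1, 2+1+1+1+1 (45 of its 72 elements, about 62% of primes); S_6 (6T16) additionally contains elements of type 5+1, 4+2, 4+1+1, 3+2+1, 2+2+1+1, 2+1+1+1+1 (504 of its 720 elements, about 70% of primes). None of the 33 primes tested shows any such pattern (for each of these groups the chance of that is below 10^-4), which rules them out. Hence G = C_3 x S_3 (6T5), of order 18. The Galois group C_3 x S_3 (6T5) has order 18, so the splitting field has degree 18 over Q.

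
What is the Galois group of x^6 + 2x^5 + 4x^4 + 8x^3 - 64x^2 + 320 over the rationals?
The polynomial f is an irreducible sextic over Q, so G = Gal(f/Q) is one of the 16 transitive subgroups 6T1, ..., 6T16 of S_6. The discriminant of f is 564385546240000 = 23756800^2, a perfect square, so G is contained in A_6. The transitive groups of degree 6 contained in A_6 are: A_4 (6T4, order 12), S_4 (6T7, order 24), (C_3 x C_3) : C_4 (6T10, order 36), PSL(2,5) (6T12, order 60), A_6 (6T15, order 360). By Dedekind's theorem, for a prime p not dividing disc(f) the degrees of the irreducible factors of f mod p form the cycle type of an element of G. Factoring f modulo the 19 such primes p <= 79 (skipping 2, 5, 29, which divide the discriminant), each new pattern first appears at: mod 3: f = (x^2 + 1)(x^4 + 2x^3 + 2), pattern 4+2; mod 11: f = (x^3 + 5x^2 + 9x + 3)(x^3 + 8x^2 + 10x + 4), pattern 3+3; mod 19: f = (x + 3)(x + 5)(x^2 + 5x + 15)(x^2 + 8x + 1), pattern 2+2+1+1; mod 61: f = (x + 9)(x + 23)(x + 56)(x^3 + 36x^2 + 22x + 38), pattern 3+1+1+1. No other pattern occurs in this range, so the set of observed cycle types is {4+2, 3+3, 2+2+1+1, 3+1+1+1}. The candidates containing elements of all these cycle types are (C_3 x C_3) : C_4 (6T10) of order 36, A_6 (6T15) of order 360; the others are excluded. The observed types are precisely the cycle types that occur in (C_3 x C_3) : C_4 (6T10) (apart from the identity). Each of the other remaining candidates has further cycle types, and by the Chebotarev density theorem the matching factorization patterns would occur for a proportion of primes equal to their share of the group: A_6 (6T15) additionally contains elements of type 5+1 (144 of its 360 elements, about 40% of primes). None of the 19 primes tested shows any such pattern (for each of these groups the chance of that is below 10^-4), which rules them out. Hence G = (C_3 x C_3) : C_4 (6T10), of order 36.

(C_3 x C_3) : C_4, the transitive group 6T10 of order 36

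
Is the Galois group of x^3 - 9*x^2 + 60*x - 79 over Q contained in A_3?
No

The polynomial is irreducible of degree 3 over Q. Its discriminant is -203391, which is not a perfect square. A Galois group lies in the alternating group exactly when the discriminant is a square in Q, so the Galois group (S_3) is not contained in A_3.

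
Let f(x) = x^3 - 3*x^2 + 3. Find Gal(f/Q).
C_3 (also written C3)

The polynomial is an irreducible cubic over Q and its discriminant is 81 = 9^2, a perfect square. For an irreducible cubic, a square discriminant forces the Galois group to be A_3, the cyclic group of order 3.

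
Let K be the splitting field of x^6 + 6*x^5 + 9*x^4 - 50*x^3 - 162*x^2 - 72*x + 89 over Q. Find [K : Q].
24

The degree of the splitting field over Q equals the order of the Galois group, so first determine the group. The polynomial f is an irreducible sextic over Q, so G = Gal(f/Q) is one of the 16 transitive subgroups 6T1, ..., 6T16 of S_6. The discriminant of f is -153891765817344, which is not a perfect square, so G is not contained in A_6. The transitive groups of degree 6 not contained in A_6 are: C_6 (6T1, order 6), S_3 (6T2, order 6), D_6 (6T3, order 12), C_3 x S_3 (6T5, order 18), A_4 x C_2 (6T6, order 24), S_4 (6T8, order 24), S_3 x S_3 (6T9, order 36), S_4 x C_2 (6T11, order 48), (S_3 x S_3) : C_2 (6T13, order 72), PGL(2,5) (6T14, order 120), S_6 (6T16, order 720). By Dedekind's theorem, for a prime p not dividing disc(f) the degrees of the irreducible factors of f mod p form the cycle type of an element of G. Factoring f modulo the 33 such primes p <= 149 (skipping 2, 3, which divide the discriminant), each new pattern first appears at: mod 5: f = (x^3 + 2x^2 + x + 3)(x^3 + 4x^2 + 3), pattern 3+3; mod 7: f = (x^6 + 6x^5 + 2x^4 + 6x^3 + 6x^2 + 5x + 5), pattern 6; mod 17: f = (x + 4)(x + 6)(x^2 + 5x + 8)(x^2 + 8x + 11), pattern 2+2+1+1; mod 19: f = (x + 5)(x + 10)(x + 16)(x + 17)(x^2 + 15x + 11), pattern 2+1+1+1+1; mod 71: f = (x^2 + 34x + 69)(x^2 + 52x + 66)(x^2 + 62x + 16), pattern 2+2+2. No other pattern occurs in this range, so the set of observed cycle types is {3+3, 6, 2+2+1+1, 2+1+1+1+1, 2+2+2}. The candidates containing elements of all these cycle types are A_4 x C_2 (6T6) of order 24, S_4 x C_2 (6T11) of order 48, (S_3 x S_3) : C_2 (6T13) of order 72, S_6 (6T16) of order 720; the others are excluded. The observed types are precisely the cycle types that occur in A_4 x C_2 (6T6) (apart from the identity). Each of the other remaining candidates has further cycle types, and by the Chebotarev density theorem the matching factorization patterns would occur for a proportion of primes equal to their share of the group: S_4 x C_2 (6T11) additionally contains elements of type 4+2, 4+1+1 (12 of its 48 elements, about 25% of primes); (S_3 x S_3) : C_2 (6T13) additionally contains elements of type 4+2, 3+2+1, 3+1+1+1 (34 of its 72 elements, about 47% of primes); S_6 (6T16) additionally contains elements of type 5+1, 4+2, 4+1+1, 3+2+1, 3+1+1+1 (484 of its 720 elements, about 67% of primes). None of the 33 primes tested shows any such pattern (for each of these groups the chance of that is below 10^-4), which rules them out. Hence G = A_4 x C_2 (6T6), of order 24. The Galois group A_4 x C_2 (6T6) has order 24, so the splitting field has degree 24 over Q.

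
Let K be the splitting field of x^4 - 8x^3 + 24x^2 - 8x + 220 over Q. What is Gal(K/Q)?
The polynomial is an irreducible quartic over Q and its discriminant is 4087812096 = 63936^2, a perfect square, so the Galois group is contained in A_4. The resolvent cubic y^3 - 24*y^2 - 816*y + 6976 is irreducible over Q. An irreducible resolvent with square discriminant gives A_4.

A_4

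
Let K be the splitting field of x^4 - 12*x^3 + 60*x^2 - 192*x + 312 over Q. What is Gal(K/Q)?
The polynomial is an irreducible quartic over Q and its discriminant is -74760192, which is not a perfect square, so the Galois group is not contained in A_4. The resolvent cubic y^3 - 60*y^2 + 1056*y - 6912 has exactly one rational root, so the Galois group is C_4 or D_4. The quartic remains irreducible over Q(sqrt(disc)), so the group is D_4.

D_4, the dihedral group of order 8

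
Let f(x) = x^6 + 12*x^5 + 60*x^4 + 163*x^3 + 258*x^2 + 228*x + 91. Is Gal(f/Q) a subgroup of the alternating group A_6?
No

The polynomial is irreducible of degree 6 over Q. Its discriminant is -177147, which is not a perfect square. A Galois group lies in the alternating group exactly when the discriminant is a square in Q, so the Galois group (C_3 x S_3) is not contained in A_6.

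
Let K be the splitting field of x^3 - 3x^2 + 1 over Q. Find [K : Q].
The degree of the splitting field over Q equals the order of the Galois group, so first determine the group. The polynomial is an irreducible cubic over Q and its discriminant is 81 = 9^2, a perfect square. For an irreducible cubic, a square discriminant forces the Galois group to be A_3, the cyclic group of order 3. The Galois group C_3 (3T1) has order 3, so the splitting field has degree 3 over Q.

3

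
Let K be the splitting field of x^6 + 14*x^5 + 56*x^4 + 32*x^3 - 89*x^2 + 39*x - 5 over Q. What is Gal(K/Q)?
PSL(2,5) (also written A5(6))

The polynomial f is an irreducible sextic over Q, so G = Gal(f/Q) is one of the 16 transitive subgroups 6T1, ..., 6T16 of S_6. The discriminant of f is 30991489 = 5567^2, a perfect square, so G is contained in A_6. The transitive groups of degree 6 contained in A_6 are: A_4 (6T4, order 12), S_4 (6T7, order 24), (C_3 x C_3) : C_4 (6T10, order 36), PSL(2,5) (6T12, order 60), A_6 (6T15, order 360). By Dedekind's theorem, for a prime p not dividing disc(f) the degrees of the irreducible factors of f mod p form the cycle type of an element of G. Factoring f modulo the 21 such primes p <= 79 (skipping 19, which divides the discriminant), each new pattern first appears at: mod 2: f = (x + 1)(x^5 + x^4 + x^3 + x^2 + 1), pattern 5+1; mod 7: f = (x^3 + 2x^2 + 1)(x^3 + 5x^2 + 4x + 2), pattern 3+3; mod 61: f = (x + 1)(x + 2)(x^2 + 34x + 39)(x^2 + 38x + 32), pattern 2+2+1+1. No other pattern occurs in this range, so the set of observed cycle types is {5+1, 3+3, 2+2+1+1}. The candidates containing elements of all these cycle types are PSL(2,5) (6T12) of order 60, A_6 (6T15) of order 360; the others are excluded. The observed types are precisely the cycle types that occur in PSL(2,5) (6T12) (apart from the identity). Each of the other remaining candidates has further cycle types, and by the Chebotarev density theorem the matching factorization patterns would occur for a proportion of primes equal to their share of the group: A_6 (6T15) additionally contains elements of type 4+2, 3+1+1+1 (130 of its 360 elements, about 36% of primes). None of the 21 primes tested shows any such pattern (for each of these groups the chance of that is below 10^-4), which rules them out. Hence G = PSL(2,5) (6T12), of order 60.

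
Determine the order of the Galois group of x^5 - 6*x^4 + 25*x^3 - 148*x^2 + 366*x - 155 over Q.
The degree of the splitting field over Q equals the order of the Galois group, so first determine the group. The polynomial f is an irreducible quintic over Q, so G = Gal(f/Q) is a transitive subgroup of S_5: one of C_5 (5T1, order 5), D_5 (5T2, order 10), F_20 (5T3, order 20), A_5 (5T4, order 60) or S_5 (5T5, order 120). The discriminant of f is 3219918014569 = 1794413^2, a perfect square, so G is contained in A_5. The transitive groups of degree 5 contained in A_5 are: C_5 (5T1, order 5), D_5 (5T2, order 10), A_5 (5T4, order 60). By Dedekind's theorem, for a prime p not dividing disc(f) the degrees of the irreducible factors of f mod p form the cycle type of an element of G. Factoring f modulo the 23 such primes p <= 97 (skipping 47, 73, which divide the discriminant), each new pattern first appears at: mod 2: f = (x^5 + x^3 + 1), pattern 5; mod 5: f = (x)(x^2 + 3)(x^2 + 4x + 2), pattern 2+2+1; mod 83: f = (x + 12)(x + 34)(x + 53)(x + 62)(x + 82), pattern 1+1+1+1+1. No other pattern occurs in this range, so the set of observed cycle types is {5, 2+2+1, 1+1+1+1+1}. The candidates containing elements of all these cycle types are D_5 (5T2) of order 10, A_5 (5T4) of order 60; the others are excluded. The observed types are precisely the cycle types that occur in D_5 (5T2). Each of the other remaining candidates has further cycle types, and by the Chebotarev density theorem the matching factorization patterns would occur for a proportion of primes equal to their share of the group: A_5 (5T4) additionally contains elements of type 3+1+1 (20 of its 60 elements, about 33% of primes). None of the 23 primes tested shows any such pattern (for each of these groups the chance of that is below 10^-4), which rules them out. Hence G = D_5 (5T2), of order 10. The Galois group D_5 (5T2) has order 10, so the splitting field has degree 10 over Q.

10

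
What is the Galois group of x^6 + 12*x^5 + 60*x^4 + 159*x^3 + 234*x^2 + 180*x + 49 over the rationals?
S_3 x S_3

The polynomial f is an irreducible sextic over Q, so G = Gal(f/Q) is one of the 16 transitive subgroups 6T1, ..., 6T16 of S_6. The discriminant of f is 871199469, which is not a perfect square, so G is not contained in A_6. The transitive groups of degree 6 not contained in A_6 are: C_6 (6T1, order 6), S_3 (6T2, order 6), D_6 (6T3, order 12), C_3 x S_3 (6T5, order 18), A_4 x C_2 (6T6, order 24), S_4 (6T8, order 24), S_3 x S_3 (6T9, order 36), S_4 x C_2 (6T11, order 48), (S_3 x S_3) : C_2 (6T13, order 72), PGL(2,5) (6T14, order 120), S_6 (6T16, order 720). By Dedekind's theorem, for a prime p not dividing disc(f) the degrees of the irreducible factors of f mod p form the cycle type of an element of G. Factoring f modulo the 16 such primes p <= 67 (skipping 3, 7, 29, which divide the discriminant), each new pattern first appears at: mod 2: f = (x^6 + x^3 + 1), pattern 6; mod 5: f = (x + 3)(x + 4)(x^2 + 2x + 4)(x^2 + 3x + 3), pattern 2+2+1+1; mod 13: f = (x + 4)(x + 7)(x + 8)(x^3 + 6x^2 + 12x + 12), pattern 3+1+1+1; mod 19: f = (x^2 + 6)(x^2 + 14x + 1)(x^2 + 17x + 5), pattern 2+2+2; mod 67: f = (x^3 + 6x^2 + 12x + 26)(x^3 + 6x^2 + 12x + 56), pattern 3+3. No other pattern occurs in this range, so the set of observed cycle types is {6, 2+2+1+1, 3+1+1+1, 2+2+2, 3+3}. The candidates containing elements of all these cycle types are S_3 x S_3 (6T9) of order 36, (S_3 x S_3) : C_2 (6T13) of order 72, S_6 (6T16) of order 720; the others are excluded. The observed types are precisely the cycle types that occur in S_3 x S_3 (6T9) (apart from the identity). Each of the other remaining candidates has further cycle types, and by the Chebotarev density theorem the matching factorization patterns would occur for a proportion of primes equal to their share of the group: (S_3 x S_3) : C_2 (6T13) additionally contains elements of type 4+2, 3+2+1, 2+1+1+1+1 (36 of its 72 elements, about 50% of primes); S_6 (6T16) additionally contains elements of type 5+1, 4+2, 4+1+1, 3+2+1, 2+1+1+1+1 (459 of its 720 elements, about 64% of primes). None of the 16 primes tested shows any such pattern (for each of these groups the chance of that is below 10^-4), which rules them out. Hence G = S_3 x S_3 (6T9), of order 36.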